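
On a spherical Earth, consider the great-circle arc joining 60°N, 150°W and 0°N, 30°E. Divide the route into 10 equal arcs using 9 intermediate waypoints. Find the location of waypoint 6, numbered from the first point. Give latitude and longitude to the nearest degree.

≈ 48°N, 30°E

Write both endpoints as unit vectors p₁, p₂ with components (cos φ cos λ, cos φ sin λ, sin φ).
The central angle between the endpoints is δ = arccos(p₁·p₂) ≈ 2.094 rad (120.0°).
Interpolate at f = 6/10 with slerp weights a = sin((1−f)δ)/sin δ ≈ 0.858, b = sin(fδ)/sin δ ≈ 1.098.
p = a·p₁ + b·p₂ ≈ (0.579, 0.335, 0.743); φ = arcsin(p_z) ≈ 48.00°, λ = atan2(p_y, p_x) ≈ 30.00°.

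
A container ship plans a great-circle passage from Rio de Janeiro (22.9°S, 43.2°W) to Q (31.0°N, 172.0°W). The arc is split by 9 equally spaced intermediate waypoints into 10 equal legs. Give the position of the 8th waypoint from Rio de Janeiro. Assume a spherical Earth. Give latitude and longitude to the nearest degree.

From cos δ = sin φ₁ sin φ₂ + cos φ₁ cos φ₂ cos Δλ, the central angle is δ ≈ 2.339 rad (134.0°).
Interpolate at f = 8/10 with slerp weights a = sin((1−f)δ)/sin δ ≈ 0.627, b = sin(fδ)/sin δ ≈ 1.329.
p = a·p₁ + b·p₂ ≈ (-0.707, -0.554, 0.440); φ = arcsin(p_z) ≈ 26.12°, λ = atan2(p_y, p_x) ≈ -141.89°.

≈ (26°N, 142°W)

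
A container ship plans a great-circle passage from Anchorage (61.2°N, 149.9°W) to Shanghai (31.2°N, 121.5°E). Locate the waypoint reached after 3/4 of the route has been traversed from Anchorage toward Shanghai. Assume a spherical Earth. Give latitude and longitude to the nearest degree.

Write both endpoints as unit vectors p₁, p₂ with components (cos φ cos λ, cos φ sin λ, sin φ).
The central angle between the endpoints is δ = arccos(p₁·p₂) ≈ 1.088 rad (62.4°).
Interpolate at f = 3/4 with slerp weights a = sin((1−f)δ)/sin δ ≈ 0.303, b = sin(fδ)/sin δ ≈ 0.822.
p = a·p₁ + b·p₂ ≈ (-0.494, 0.527, 0.692); φ = arcsin(p_z) ≈ 43.78°, λ = atan2(p_y, p_x) ≈ 133.17°.

≈ 44°N, 133°E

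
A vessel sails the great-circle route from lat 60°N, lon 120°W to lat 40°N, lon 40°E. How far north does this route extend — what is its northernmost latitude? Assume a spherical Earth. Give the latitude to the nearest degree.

The great circle lies in the plane with unit normal n̂ = (p₁ × p₂)/|p₁ × p₂|.
Here n̂_z ≈ +0.134; the vertex latitude is φ_max = arccos|n̂_z| ≈ 82.3°.
Check via Clairaut: cos φ_max = |cos φ₁| · sin C = cos(60.0°)·sin(15.5°) ≈ 0.134, again giving ≈ 82.3°.

≈ 82°N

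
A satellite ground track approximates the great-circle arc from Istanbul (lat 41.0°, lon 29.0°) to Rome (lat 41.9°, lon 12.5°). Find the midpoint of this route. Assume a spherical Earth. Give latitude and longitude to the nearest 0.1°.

≈ lat 41.7°, lon 20.8°

Write both endpoints as unit vectors p₁, p₂ with components (cos φ cos λ, cos φ sin λ, sin φ).
The central angle between the endpoints is δ = arccos(p₁·p₂) ≈ 0.216 rad (12.4°).
Interpolate at f = 1/2 with slerp weights a = sin((1−f)δ)/sin δ ≈ 0.503, b = sin(fδ)/sin δ ≈ 0.503.
p = a·p₁ + b·p₂ ≈ (0.697, 0.265, 0.666); φ = arcsin(p_z) ≈ 41.75°, λ = atan2(p_y, p_x) ≈ 20.81°.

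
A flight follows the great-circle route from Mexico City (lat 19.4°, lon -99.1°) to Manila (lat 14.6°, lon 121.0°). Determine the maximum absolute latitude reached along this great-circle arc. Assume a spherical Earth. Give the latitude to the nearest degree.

≈ 42°

The great circle lies in the plane with unit normal n̂ = (p₁ × p₂)/|p₁ × p₂|.
Here n̂_z ≈ -0.745; the vertex latitude is φ_max = arccos|n̂_z| ≈ 41.8°.
Check via Clairaut: cos φ_max = |cos φ₁| · sin C = cos(19.4°)·sin(52.2°) ≈ 0.745, again giving ≈ 41.8°.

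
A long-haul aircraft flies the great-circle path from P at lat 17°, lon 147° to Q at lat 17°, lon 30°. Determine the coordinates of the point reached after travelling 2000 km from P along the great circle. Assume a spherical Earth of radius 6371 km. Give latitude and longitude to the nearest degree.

Write both endpoints as unit vectors p₁, p₂ with components (cos φ cos λ, cos φ sin λ, sin φ).
The central angle between the endpoints is δ = arccos(p₁·p₂) ≈ 1.907 rad (109.3°). The total great-circle distance is δ·R ≈ 1.907 × 6371 ≈ 12148 km, so the target fraction is f = 2000/12148 ≈ 0.165.
Interpolate at f ≈ 0.165 with slerp weights a = sin((1−f)δ)/sin δ ≈ 1.059, b = sin(fδ)/sin δ ≈ 0.327.
p = a·p₁ + b·p₂ ≈ (-0.578, 0.708, 0.405); φ = arcsin(p_z) ≈ 23.91°, λ = atan2(p_y, p_x) ≈ 129.25°.

≈ lat 24°, lon 129°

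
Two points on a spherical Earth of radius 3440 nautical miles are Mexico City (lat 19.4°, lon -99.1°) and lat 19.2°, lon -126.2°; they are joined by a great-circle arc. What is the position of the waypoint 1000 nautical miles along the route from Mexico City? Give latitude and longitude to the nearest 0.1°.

≈ lat 19.7°, lon -116.8°

Convert each endpoint to a unit vector on the sphere (x = cos φ cos λ, y = cos φ sin λ, z = sin φ).
The central angle between the endpoints is δ = arccos(p₁·p₂) ≈ 0.446 rad (25.6°). The total great-circle distance is δ·R ≈ 0.446 × 3440 ≈ 1534 nmi, so the target fraction is f = 1000/1534 ≈ 0.652.
Interpolate at f ≈ 0.652 with slerp weights a = sin((1−f)δ)/sin δ ≈ 0.359, b = sin(fδ)/sin δ ≈ 0.665.
p = a·p₁ + b·p₂ ≈ (-0.424, -0.840, 0.338); φ = arcsin(p_z) ≈ 19.73°, λ = atan2(p_y, p_x) ≈ -116.78°.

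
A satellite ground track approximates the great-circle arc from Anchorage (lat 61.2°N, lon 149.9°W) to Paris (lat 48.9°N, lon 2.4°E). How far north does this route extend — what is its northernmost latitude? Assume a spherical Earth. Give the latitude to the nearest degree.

The great circle lies in the plane with unit normal n̂ = (p₁ × p₂)/|p₁ × p₂|.
Here n̂_z ≈ +0.159; the vertex latitude is φ_max = arccos|n̂_z| ≈ 80.8°.
Check via Clairaut: cos φ_max = |cos φ₁| · sin C = cos(61.2°)·sin(19.3°) ≈ 0.159, again giving ≈ 80.8°.

≈ 81°N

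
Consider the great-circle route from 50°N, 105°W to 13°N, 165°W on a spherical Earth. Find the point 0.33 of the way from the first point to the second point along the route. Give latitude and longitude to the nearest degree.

Write both endpoints as unit vectors p₁, p₂ with components (cos φ cos λ, cos φ sin λ, sin φ).
The central angle between the endpoints is δ = arccos(p₁·p₂) ≈ 1.064 rad (61.0°).
Interpolate at f = 0.33 with slerp weights a = sin((1−f)δ)/sin δ ≈ 0.748, b = sin(fδ)/sin δ ≈ 0.393.
p = a·p₁ + b·p₂ ≈ (-0.495, -0.564, 0.662); φ = arcsin(p_z) ≈ 41.42°, λ = atan2(p_y, p_x) ≈ -131.27°.

≈ 41°N, 131°W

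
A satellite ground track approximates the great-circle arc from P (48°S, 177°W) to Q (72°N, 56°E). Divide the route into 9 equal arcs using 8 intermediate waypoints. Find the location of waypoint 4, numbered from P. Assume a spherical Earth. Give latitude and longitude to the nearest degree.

≈ (13°N, 159°E)

Convert each endpoint to a unit vector on the sphere (x = cos φ cos λ, y = cos φ sin λ, z = sin φ).
The central angle between the endpoints is δ = arccos(p₁·p₂) ≈ 2.552 rad (146.2°).
Interpolate at f = 4/9 with slerp weights a = sin((1−f)δ)/sin δ ≈ 1.778, b = sin(fδ)/sin δ ≈ 1.630.
p = a·p₁ + b·p₂ ≈ (-0.906, 0.355, 0.229); φ = arcsin(p_z) ≈ 13.25°, λ = atan2(p_y, p_x) ≈ 158.59°.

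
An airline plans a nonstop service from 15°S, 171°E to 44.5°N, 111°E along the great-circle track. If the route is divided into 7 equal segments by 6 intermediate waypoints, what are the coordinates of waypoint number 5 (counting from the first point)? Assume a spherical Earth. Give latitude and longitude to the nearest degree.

Write both endpoints as unit vectors p₁, p₂ with components (cos φ cos λ, cos φ sin λ, sin φ).
The central angle between the endpoints is δ = arccos(p₁·p₂) ≈ 1.407 rad (80.6°).
Interpolate at f = 5/7 with slerp weights a = sin((1−f)δ)/sin δ ≈ 0.397, b = sin(fδ)/sin δ ≈ 0.856.
p = a·p₁ + b·p₂ ≈ (-0.597, 0.630, 0.497); φ = arcsin(p_z) ≈ 29.81°, λ = atan2(p_y, p_x) ≈ 133.48°.

≈ 30°N, 133°E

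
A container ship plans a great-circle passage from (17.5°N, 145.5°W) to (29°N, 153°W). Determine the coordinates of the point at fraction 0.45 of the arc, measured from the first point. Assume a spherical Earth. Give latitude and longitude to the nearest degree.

Convert each endpoint to a unit vector on the sphere (x = cos φ cos λ, y = cos φ sin λ, z = sin φ).
The central angle between the endpoints is δ = arccos(p₁·p₂) ≈ 0.234 rad (13.4°).
Interpolate at f = 0.45 with slerp weights a = sin((1−f)δ)/sin δ ≈ 0.554, b = sin(fδ)/sin δ ≈ 0.453.
p = a·p₁ + b·p₂ ≈ (-0.788, -0.479, 0.386); φ = arcsin(p_z) ≈ 22.72°, λ = atan2(p_y, p_x) ≈ -148.72°.

≈ (23°N, 149°W)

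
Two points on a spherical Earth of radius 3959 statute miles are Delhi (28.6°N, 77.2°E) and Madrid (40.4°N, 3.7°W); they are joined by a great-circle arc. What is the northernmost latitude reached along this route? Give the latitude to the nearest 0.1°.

The great circle lies in the plane with unit normal n̂ = (p₁ × p₂)/|p₁ × p₂|.
Here n̂_z ≈ -0.726; the vertex latitude is φ_max = arccos|n̂_z| ≈ 43.4°.
Check via Clairaut: cos φ_max = |cos φ₁| · sin C = cos(28.6°)·sin(55.8°) ≈ 0.726, again giving ≈ 43.4°.

≈ 43.4°N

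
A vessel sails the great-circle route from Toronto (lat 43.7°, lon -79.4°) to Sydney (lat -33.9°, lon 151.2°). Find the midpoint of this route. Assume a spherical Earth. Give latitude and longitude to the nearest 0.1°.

Convert each endpoint to a unit vector on the sphere (x = cos φ cos λ, y = cos φ sin λ, z = sin φ).
The central angle between the endpoints is δ = arccos(p₁·p₂) ≈ 2.444 rad (140.0°).
Interpolate at f = 1/2 with slerp weights a = sin((1−f)δ)/sin δ ≈ 1.462, b = sin(fδ)/sin δ ≈ 1.462.
p = a·p₁ + b·p₂ ≈ (-0.869, -0.454, 0.195); φ = arcsin(p_z) ≈ 11.23°, λ = atan2(p_y, p_x) ≈ -152.40°.

≈ lat 11.2°, lon -152.4°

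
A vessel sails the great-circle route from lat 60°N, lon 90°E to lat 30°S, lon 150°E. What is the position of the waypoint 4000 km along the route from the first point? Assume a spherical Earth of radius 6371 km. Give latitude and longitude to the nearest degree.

≈ lat 31°N, lon 122°E

Write both endpoints as unit vectors p₁, p₂ with components (cos φ cos λ, cos φ sin λ, sin φ).
The central angle between the endpoints is δ = arccos(p₁·p₂) ≈ 1.789 rad (102.5°). The total great-circle distance is δ·R ≈ 1.789 × 6371 ≈ 11398 km, so the target fraction is f = 4000/11398 ≈ 0.351.
Interpolate at f ≈ 0.351 with slerp weights a = sin((1−f)δ)/sin δ ≈ 0.940, b = sin(fδ)/sin δ ≈ 0.602.
p = a·p₁ + b·p₂ ≈ (-0.451, 0.730, 0.513); φ = arcsin(p_z) ≈ 30.85°, λ = atan2(p_y, p_x) ≈ 121.71°.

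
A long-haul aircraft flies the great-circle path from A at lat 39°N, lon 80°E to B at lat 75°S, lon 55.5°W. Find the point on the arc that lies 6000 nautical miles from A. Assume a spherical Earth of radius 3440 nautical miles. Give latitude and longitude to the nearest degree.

≈ lat 58°S, lon 50°E

Write both endpoints as unit vectors p₁, p₂ with components (cos φ cos λ, cos φ sin λ, sin φ).
The central angle between the endpoints is δ = arccos(p₁·p₂) ≈ 2.421 rad (138.7°). The total great-circle distance is δ·R ≈ 2.421 × 3440 ≈ 8328 nmi, so the target fraction is f = 6000/8328 ≈ 0.720.
Interpolate at f ≈ 0.720 with slerp weights a = sin((1−f)δ)/sin δ ≈ 0.949, b = sin(fδ)/sin δ ≈ 1.493.
p = a·p₁ + b·p₂ ≈ (0.347, 0.408, -0.845); φ = arcsin(p_z) ≈ -57.63°, λ = atan2(p_y, p_x) ≈ 49.62°.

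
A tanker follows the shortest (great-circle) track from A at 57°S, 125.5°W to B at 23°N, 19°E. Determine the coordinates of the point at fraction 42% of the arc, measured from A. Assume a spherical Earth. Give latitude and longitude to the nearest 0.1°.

Write both endpoints as unit vectors p₁, p₂ with components (cos φ cos λ, cos φ sin λ, sin φ).
The central angle between the endpoints is δ = arccos(p₁·p₂) ≈ 2.398 rad (137.4°).
Interpolate at f = 0.42 with slerp weights a = sin((1−f)δ)/sin δ ≈ 1.453, b = sin(fδ)/sin δ ≈ 1.248.
p = a·p₁ + b·p₂ ≈ (0.627, -0.270, -0.731); φ = arcsin(p_z) ≈ -46.95°, λ = atan2(p_y, p_x) ≈ -23.31°.

≈ 47.0°S, 23.3°W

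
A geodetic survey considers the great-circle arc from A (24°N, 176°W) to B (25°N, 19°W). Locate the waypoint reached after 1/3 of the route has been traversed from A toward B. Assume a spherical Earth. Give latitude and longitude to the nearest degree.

Write both endpoints as unit vectors p₁, p₂ with components (cos φ cos λ, cos φ sin λ, sin φ).
The central angle between the endpoints is δ = arccos(p₁·p₂) ≈ 2.202 rad (126.2°).
Interpolate at f = 1/3 with slerp weights a = sin((1−f)δ)/sin δ ≈ 1.232, b = sin(fδ)/sin δ ≈ 0.830.
p = a·p₁ + b·p₂ ≈ (-0.412, -0.323, 0.852); φ = arcsin(p_z) ≈ 58.42°, λ = atan2(p_y, p_x) ≈ -141.86°.

≈ (58°N, 142°W)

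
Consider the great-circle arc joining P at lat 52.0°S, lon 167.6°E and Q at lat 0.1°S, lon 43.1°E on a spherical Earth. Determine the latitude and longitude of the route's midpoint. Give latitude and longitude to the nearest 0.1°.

Write both endpoints as unit vectors p₁, p₂ with components (cos φ cos λ, cos φ sin λ, sin φ).
The central angle between the endpoints is δ = arccos(p₁·p₂) ≈ 1.926 rad (110.3°).
Interpolate at f = 1/2 with slerp weights a = sin((1−f)δ)/sin δ ≈ 0.875, b = sin(fδ)/sin δ ≈ 0.875.
p = a·p₁ + b·p₂ ≈ (0.113, 0.714, -0.691); φ = arcsin(p_z) ≈ -43.73°, λ = atan2(p_y, p_x) ≈ 81.02°.

≈ lat 43.7°S, lon 81.0°E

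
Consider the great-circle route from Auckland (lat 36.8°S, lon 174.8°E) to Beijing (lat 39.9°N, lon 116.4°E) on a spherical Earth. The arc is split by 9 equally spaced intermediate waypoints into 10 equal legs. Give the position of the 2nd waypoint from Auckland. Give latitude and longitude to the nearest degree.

Write both endpoints as unit vectors p₁, p₂ with components (cos φ cos λ, cos φ sin λ, sin φ).
The central angle between the endpoints is δ = arccos(p₁·p₂) ≈ 1.633 rad (93.6°).
Interpolate at f = 2/10 with slerp weights a = sin((1−f)δ)/sin δ ≈ 0.967, b = sin(fδ)/sin δ ≈ 0.321.
p = a·p₁ + b·p₂ ≈ (-0.881, 0.291, -0.373); φ = arcsin(p_z) ≈ -21.91°, λ = atan2(p_y, p_x) ≈ 161.71°.

≈ lat 22°S, lon 162°E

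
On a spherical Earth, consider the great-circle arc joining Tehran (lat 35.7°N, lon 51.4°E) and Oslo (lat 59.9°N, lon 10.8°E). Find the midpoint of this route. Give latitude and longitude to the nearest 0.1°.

≈ lat 49.5°N, lon 36.1°E

Write both endpoints as unit vectors p₁, p₂ with components (cos φ cos λ, cos φ sin λ, sin φ).
The central angle between the endpoints is δ = arccos(p₁·p₂) ≈ 0.620 rad (35.5°).
Interpolate at f = 1/2 with slerp weights a = sin((1−f)δ)/sin δ ≈ 0.525, b = sin(fδ)/sin δ ≈ 0.525.
p = a·p₁ + b·p₂ ≈ (0.525, 0.383, 0.761); φ = arcsin(p_z) ≈ 49.51°, λ = atan2(p_y, p_x) ≈ 36.10°.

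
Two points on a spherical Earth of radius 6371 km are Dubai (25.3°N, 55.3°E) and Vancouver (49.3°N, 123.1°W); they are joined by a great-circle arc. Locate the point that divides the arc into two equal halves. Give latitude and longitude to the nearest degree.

≈ 78°N, 51°E

Write both endpoints as unit vectors p₁, p₂ with components (cos φ cos λ, cos φ sin λ, sin φ).
The central angle between the endpoints is δ = arccos(p₁·p₂) ≈ 1.839 rad (105.4°).
Interpolate at f = 1/2 with slerp weights a = sin((1−f)δ)/sin δ ≈ 0.825, b = sin(fδ)/sin δ ≈ 0.825.
p = a·p₁ + b·p₂ ≈ (0.131, 0.163, 0.978); φ = arcsin(p_z) ≈ 77.96°, λ = atan2(p_y, p_x) ≈ 51.17°.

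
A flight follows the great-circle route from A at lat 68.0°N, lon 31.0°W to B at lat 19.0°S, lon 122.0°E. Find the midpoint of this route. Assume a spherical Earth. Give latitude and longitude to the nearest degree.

From cos δ = sin φ₁ sin φ₂ + cos φ₁ cos φ₂ cos Δλ, the central angle is δ ≈ 2.236 rad (128.1°).
Interpolate at f = 1/2 with slerp weights a = sin((1−f)δ)/sin δ ≈ 1.143, b = sin(fδ)/sin δ ≈ 1.143.
p = a·p₁ + b·p₂ ≈ (-0.206, 0.696, 0.688); φ = arcsin(p_z) ≈ 43.46°, λ = atan2(p_y, p_x) ≈ 106.46°.

≈ lat 43°N, lon 106°E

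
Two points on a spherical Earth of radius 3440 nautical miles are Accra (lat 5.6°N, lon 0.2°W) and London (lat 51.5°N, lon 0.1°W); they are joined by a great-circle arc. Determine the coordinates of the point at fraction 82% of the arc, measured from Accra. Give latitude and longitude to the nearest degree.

Convert each endpoint to a unit vector on the sphere (x = cos φ cos λ, y = cos φ sin λ, z = sin φ).
The central angle between the endpoints is δ = arccos(p₁·p₂) ≈ 0.801 rad (45.9°).
Interpolate at f = 0.82 with slerp weights a = sin((1−f)δ)/sin δ ≈ 0.200, b = sin(fδ)/sin δ ≈ 0.850.
p = a·p₁ + b·p₂ ≈ (0.729, -0.002, 0.685); φ = arcsin(p_z) ≈ 43.24°, λ = atan2(p_y, p_x) ≈ -0.13°.

≈ lat 43°N, lon 0°E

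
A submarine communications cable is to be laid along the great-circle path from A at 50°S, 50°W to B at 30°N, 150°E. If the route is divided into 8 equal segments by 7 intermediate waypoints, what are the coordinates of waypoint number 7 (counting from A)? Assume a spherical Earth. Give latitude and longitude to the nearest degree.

Convert each endpoint to a unit vector on the sphere (x = cos φ cos λ, y = cos φ sin λ, z = sin φ).
The central angle between the endpoints is δ = arccos(p₁·p₂) ≈ 2.705 rad (155.0°).
Interpolate at f = 7/8 with slerp weights a = sin((1−f)δ)/sin δ ≈ 0.784, b = sin(fδ)/sin δ ≈ 1.654.
p = a·p₁ + b·p₂ ≈ (-0.916, 0.330, 0.226); φ = arcsin(p_z) ≈ 13.08°, λ = atan2(p_y, p_x) ≈ 160.19°.

≈ 13°N, 160°E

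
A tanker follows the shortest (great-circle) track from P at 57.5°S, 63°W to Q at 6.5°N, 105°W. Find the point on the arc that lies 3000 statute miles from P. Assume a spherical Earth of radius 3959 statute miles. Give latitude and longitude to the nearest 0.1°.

≈ 20.4°S, 93.7°W

Write both endpoints as unit vectors p₁, p₂ with components (cos φ cos λ, cos φ sin λ, sin φ).
The central angle between the endpoints is δ = arccos(p₁·p₂) ≈ 1.265 rad (72.5°). The total great-circle distance is δ·R ≈ 1.265 × 3959 ≈ 5007 mi, so the target fraction is f = 3000/5007 ≈ 0.599.
Interpolate at f ≈ 0.599 with slerp weights a = sin((1−f)δ)/sin δ ≈ 0.509, b = sin(fδ)/sin δ ≈ 0.721.
p = a·p₁ + b·p₂ ≈ (-0.061, -0.936, -0.348); φ = arcsin(p_z) ≈ -20.36°, λ = atan2(p_y, p_x) ≈ -93.74°.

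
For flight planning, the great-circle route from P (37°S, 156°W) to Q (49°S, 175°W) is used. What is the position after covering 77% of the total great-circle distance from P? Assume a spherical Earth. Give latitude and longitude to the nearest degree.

≈ (47°S, 170°W)

From cos δ = sin φ₁ sin φ₂ + cos φ₁ cos φ₂ cos Δλ, the central angle is δ ≈ 0.319 rad (18.3°).
Interpolate at f = 0.77 with slerp weights a = sin((1−f)δ)/sin δ ≈ 0.234, b = sin(fδ)/sin δ ≈ 0.775.
p = a·p₁ + b·p₂ ≈ (-0.677, -0.120, -0.726); φ = arcsin(p_z) ≈ -46.54°, λ = atan2(p_y, p_x) ≈ -169.93°.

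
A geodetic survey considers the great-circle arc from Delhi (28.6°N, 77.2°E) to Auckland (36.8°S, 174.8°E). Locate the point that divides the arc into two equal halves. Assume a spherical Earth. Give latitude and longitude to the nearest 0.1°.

Write both endpoints as unit vectors p₁, p₂ with components (cos φ cos λ, cos φ sin λ, sin φ).
The central angle between the endpoints is δ = arccos(p₁·p₂) ≈ 1.960 rad (112.3°).
Interpolate at f = 1/2 with slerp weights a = sin((1−f)δ)/sin δ ≈ 0.898, b = sin(fδ)/sin δ ≈ 0.898.
p = a·p₁ + b·p₂ ≈ (-0.541, 0.834, -0.108); φ = arcsin(p_z) ≈ -6.20°, λ = atan2(p_y, p_x) ≈ 122.99°.

≈ 6.2°S, 123.0°E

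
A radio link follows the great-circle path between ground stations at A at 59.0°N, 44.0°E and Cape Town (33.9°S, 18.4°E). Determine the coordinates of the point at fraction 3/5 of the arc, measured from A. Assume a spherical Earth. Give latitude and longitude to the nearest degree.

Convert each endpoint to a unit vector on the sphere (x = cos φ cos λ, y = cos φ sin λ, z = sin φ).
The central angle between the endpoints is δ = arccos(p₁·p₂) ≈ 1.663 rad (95.3°).
Interpolate at f = 3/5 with slerp weights a = sin((1−f)δ)/sin δ ≈ 0.620, b = sin(fδ)/sin δ ≈ 0.844.
p = a·p₁ + b·p₂ ≈ (0.894, 0.443, 0.061); φ = arcsin(p_z) ≈ 3.48°, λ = atan2(p_y, p_x) ≈ 26.35°.

≈ 3°N, 26°E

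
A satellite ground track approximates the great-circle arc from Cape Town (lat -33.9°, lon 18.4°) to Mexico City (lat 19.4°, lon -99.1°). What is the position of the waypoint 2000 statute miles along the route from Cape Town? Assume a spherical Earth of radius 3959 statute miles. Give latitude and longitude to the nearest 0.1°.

≈ lat -28.2°, lon -14.9°

Write both endpoints as unit vectors p₁, p₂ with components (cos φ cos λ, cos φ sin λ, sin φ).
The central angle between the endpoints is δ = arccos(p₁·p₂) ≈ 2.149 rad (123.1°). The total great-circle distance is δ·R ≈ 2.149 × 3959 ≈ 8509 mi, so the target fraction is f = 2000/8509 ≈ 0.235.
Interpolate at f ≈ 0.235 with slerp weights a = sin((1−f)δ)/sin δ ≈ 1.191, b = sin(fδ)/sin δ ≈ 0.578.
p = a·p₁ + b·p₂ ≈ (0.852, -0.226, -0.472); φ = arcsin(p_z) ≈ -28.19°, λ = atan2(p_y, p_x) ≈ -14.87°.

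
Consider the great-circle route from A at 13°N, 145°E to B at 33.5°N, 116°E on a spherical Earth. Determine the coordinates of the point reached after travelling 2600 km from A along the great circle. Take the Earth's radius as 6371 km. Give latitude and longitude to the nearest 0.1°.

≈ 28.0°N, 125.7°E

Convert each endpoint to a unit vector on the sphere (x = cos φ cos λ, y = cos φ sin λ, z = sin φ).
The central angle between the endpoints is δ = arccos(p₁·p₂) ≈ 0.583 rad (33.4°). The total great-circle distance is δ·R ≈ 0.583 × 6371 ≈ 3714 km, so the target fraction is f = 2600/3714 ≈ 0.700.
Interpolate at f ≈ 0.700 with slerp weights a = sin((1−f)δ)/sin δ ≈ 0.316, b = sin(fδ)/sin δ ≈ 0.721.
p = a·p₁ + b·p₂ ≈ (-0.516, 0.717, 0.469); φ = arcsin(p_z) ≈ 27.97°, λ = atan2(p_y, p_x) ≈ 125.73°.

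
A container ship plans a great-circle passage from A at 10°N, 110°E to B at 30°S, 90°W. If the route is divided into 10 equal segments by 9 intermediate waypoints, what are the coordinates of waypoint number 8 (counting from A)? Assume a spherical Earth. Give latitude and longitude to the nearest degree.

≈ 47°S, 123°W

Convert each endpoint to a unit vector on the sphere (x = cos φ cos λ, y = cos φ sin λ, z = sin φ).
The central angle between the endpoints is δ = arccos(p₁·p₂) ≈ 2.664 rad (152.7°).
Interpolate at f = 8/10 with slerp weights a = sin((1−f)δ)/sin δ ≈ 1.106, b = sin(fδ)/sin δ ≈ 1.844.
p = a·p₁ + b·p₂ ≈ (-0.373, -0.573, -0.730); φ = arcsin(p_z) ≈ -46.87°, λ = atan2(p_y, p_x) ≈ -123.02°.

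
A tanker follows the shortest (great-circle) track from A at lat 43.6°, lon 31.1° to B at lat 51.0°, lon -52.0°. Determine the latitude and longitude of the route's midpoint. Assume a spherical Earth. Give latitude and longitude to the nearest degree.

Convert each endpoint to a unit vector on the sphere (x = cos φ cos λ, y = cos φ sin λ, z = sin φ).
The central angle between the endpoints is δ = arccos(p₁·p₂) ≈ 0.939 rad (53.8°).
Interpolate at f = 1/2 with slerp weights a = sin((1−f)δ)/sin δ ≈ 0.561, b = sin(fδ)/sin δ ≈ 0.561.
p = a·p₁ + b·p₂ ≈ (0.565, -0.068, 0.822); φ = arcsin(p_z) ≈ 55.32°, λ = atan2(p_y, p_x) ≈ -6.90°.

≈ lat 55°, lon -7°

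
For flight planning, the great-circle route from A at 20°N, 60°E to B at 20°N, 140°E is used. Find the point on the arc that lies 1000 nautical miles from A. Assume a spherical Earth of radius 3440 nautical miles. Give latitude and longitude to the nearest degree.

Convert each endpoint to a unit vector on the sphere (x = cos φ cos λ, y = cos φ sin λ, z = sin φ).
The central angle between the endpoints is δ = arccos(p₁·p₂) ≈ 1.297 rad (74.3°). The total great-circle distance is δ·R ≈ 1.297 × 3440 ≈ 4462 nmi, so the target fraction is f = 1000/4462 ≈ 0.224.
Interpolate at f ≈ 0.224 with slerp weights a = sin((1−f)δ)/sin δ ≈ 0.878, b = sin(fδ)/sin δ ≈ 0.298.
p = a·p₁ + b·p₂ ≈ (0.198, 0.894, 0.402); φ = arcsin(p_z) ≈ 23.70°, λ = atan2(p_y, p_x) ≈ 77.51°.

≈ 24°N, 78°E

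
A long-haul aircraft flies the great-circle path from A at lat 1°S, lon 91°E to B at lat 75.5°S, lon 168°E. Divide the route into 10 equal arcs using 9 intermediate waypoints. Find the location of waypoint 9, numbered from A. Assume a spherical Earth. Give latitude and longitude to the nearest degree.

Write both endpoints as unit vectors p₁, p₂ with components (cos φ cos λ, cos φ sin λ, sin φ).
The central angle between the endpoints is δ = arccos(p₁·p₂) ≈ 1.498 rad (85.8°).
Interpolate at f = 9/10 with slerp weights a = sin((1−f)δ)/sin δ ≈ 0.150, b = sin(fδ)/sin δ ≈ 0.978.
p = a·p₁ + b·p₂ ≈ (-0.242, 0.200, -0.949); φ = arcsin(p_z) ≈ -71.68°, λ = atan2(p_y, p_x) ≈ 140.38°.

≈ lat 72°S, lon 140°E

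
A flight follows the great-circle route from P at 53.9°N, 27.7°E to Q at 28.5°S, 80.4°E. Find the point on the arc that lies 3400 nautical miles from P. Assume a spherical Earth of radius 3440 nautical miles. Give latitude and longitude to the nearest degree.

≈ 5°N, 64°E

Convert each endpoint to a unit vector on the sphere (x = cos φ cos λ, y = cos φ sin λ, z = sin φ).
The central angle between the endpoints is δ = arccos(p₁·p₂) ≈ 1.643 rad (94.1°). The total great-circle distance is δ·R ≈ 1.643 × 3440 ≈ 5651 nmi, so the target fraction is f = 3400/5651 ≈ 0.602.
Interpolate at f ≈ 0.602 with slerp weights a = sin((1−f)δ)/sin δ ≈ 0.610, b = sin(fδ)/sin δ ≈ 0.837.
p = a·p₁ + b·p₂ ≈ (0.441, 0.893, 0.093); φ = arcsin(p_z) ≈ 5.36°, λ = atan2(p_y, p_x) ≈ 63.71°.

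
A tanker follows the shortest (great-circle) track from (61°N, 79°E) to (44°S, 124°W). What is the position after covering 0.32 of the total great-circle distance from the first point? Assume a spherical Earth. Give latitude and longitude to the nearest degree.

From cos δ = sin φ₁ sin φ₂ + cos φ₁ cos φ₂ cos Δλ, the central angle is δ ≈ 2.761 rad (158.2°).
Interpolate at f = 0.32 with slerp weights a = sin((1−f)δ)/sin δ ≈ 2.569, b = sin(fδ)/sin δ ≈ 2.083.
p = a·p₁ + b·p₂ ≈ (-0.600, -0.020, 0.800); φ = arcsin(p_z) ≈ 53.09°, λ = atan2(p_y, p_x) ≈ -178.11°.

≈ (53°N, 178°W)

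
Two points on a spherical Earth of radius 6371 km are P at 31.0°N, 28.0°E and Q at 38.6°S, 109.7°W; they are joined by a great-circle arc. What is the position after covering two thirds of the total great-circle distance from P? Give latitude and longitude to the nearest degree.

≈ 24°S, 55°W

Write both endpoints as unit vectors p₁, p₂ with components (cos φ cos λ, cos φ sin λ, sin φ).
The central angle between the endpoints is δ = arccos(p₁·p₂) ≈ 2.527 rad (144.8°).
Interpolate at f = 2/3 with slerp weights a = sin((1−f)δ)/sin δ ≈ 1.293, b = sin(fδ)/sin δ ≈ 1.722.
p = a·p₁ + b·p₂ ≈ (0.525, -0.747, -0.408); φ = arcsin(p_z) ≈ -24.10°, λ = atan2(p_y, p_x) ≈ -54.88°.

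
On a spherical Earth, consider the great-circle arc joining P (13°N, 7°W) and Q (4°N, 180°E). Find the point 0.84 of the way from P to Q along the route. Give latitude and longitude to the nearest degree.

Write both endpoints as unit vectors p₁, p₂ with components (cos φ cos λ, cos φ sin λ, sin φ).
The central angle between the endpoints is δ = arccos(p₁·p₂) ≈ 2.821 rad (161.6°).
Interpolate at f = 0.84 with slerp weights a = sin((1−f)δ)/sin δ ≈ 1.384, b = sin(fδ)/sin δ ≈ 2.214.
p = a·p₁ + b·p₂ ≈ (-0.869, -0.164, 0.466); φ = arcsin(p_z) ≈ 27.76°, λ = atan2(p_y, p_x) ≈ -169.29°.

≈ (28°N, 169°W)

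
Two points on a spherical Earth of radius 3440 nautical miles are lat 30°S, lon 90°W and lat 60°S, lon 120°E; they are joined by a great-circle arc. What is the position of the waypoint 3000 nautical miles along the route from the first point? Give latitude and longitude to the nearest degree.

≈ lat 74°S, lon 136°W

The haversine formula gives a central angle δ ≈ 1.513 rad (86.7°) between the endpoints. The total great-circle distance is δ·R ≈ 1.513 × 3440 ≈ 5204 nmi, so the target fraction is f = 3000/5204 ≈ 0.576.
Interpolate at f ≈ 0.576 with slerp weights a = sin((1−f)δ)/sin δ ≈ 0.599, b = sin(fδ)/sin δ ≈ 0.767.
p = a·p₁ + b·p₂ ≈ (-0.192, -0.186, -0.964); φ = arcsin(p_z) ≈ -74.49°, λ = atan2(p_y, p_x) ≈ -135.81°.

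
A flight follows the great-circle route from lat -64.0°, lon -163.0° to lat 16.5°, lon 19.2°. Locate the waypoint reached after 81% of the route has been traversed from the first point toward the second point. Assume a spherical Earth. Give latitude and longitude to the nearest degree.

≈ lat -9°, lon 20°

Write both endpoints as unit vectors p₁, p₂ with components (cos φ cos λ, cos φ sin λ, sin φ).
The central angle between the endpoints is δ = arccos(p₁·p₂) ≈ 2.312 rad (132.5°).
Interpolate at f = 0.81 with slerp weights a = sin((1−f)δ)/sin δ ≈ 0.577, b = sin(fδ)/sin δ ≈ 1.294.
p = a·p₁ + b·p₂ ≈ (0.930, 0.334, -0.151); φ = arcsin(p_z) ≈ -8.66°, λ = atan2(p_y, p_x) ≈ 19.76°.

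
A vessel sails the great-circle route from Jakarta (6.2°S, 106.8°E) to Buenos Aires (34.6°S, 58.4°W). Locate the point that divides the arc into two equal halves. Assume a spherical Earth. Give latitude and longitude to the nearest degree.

≈ 67°S, 60°E

Write both endpoints as unit vectors p₁, p₂ with components (cos φ cos λ, cos φ sin λ, sin φ).
The central angle between the endpoints is δ = arccos(p₁·p₂) ≈ 2.389 rad (136.9°).
Interpolate at f = 1/2 with slerp weights a = sin((1−f)δ)/sin δ ≈ 1.360, b = sin(fδ)/sin δ ≈ 1.360.
p = a·p₁ + b·p₂ ≈ (0.196, 0.341, -0.919); φ = arcsin(p_z) ≈ -66.84°, λ = atan2(p_y, p_x) ≈ 60.13°.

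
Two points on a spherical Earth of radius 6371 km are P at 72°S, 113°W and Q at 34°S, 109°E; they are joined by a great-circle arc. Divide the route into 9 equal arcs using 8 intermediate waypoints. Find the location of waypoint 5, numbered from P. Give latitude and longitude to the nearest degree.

≈ 64°S, 124°E

From cos δ = sin φ₁ sin φ₂ + cos φ₁ cos φ₂ cos Δλ, the central angle is δ ≈ 1.222 rad (70.0°).
Interpolate at f = 5/9 with slerp weights a = sin((1−f)δ)/sin δ ≈ 0.550, b = sin(fδ)/sin δ ≈ 0.668.
p = a·p₁ + b·p₂ ≈ (-0.247, 0.367, -0.897); φ = arcsin(p_z) ≈ -63.73°, λ = atan2(p_y, p_x) ≈ 123.89°.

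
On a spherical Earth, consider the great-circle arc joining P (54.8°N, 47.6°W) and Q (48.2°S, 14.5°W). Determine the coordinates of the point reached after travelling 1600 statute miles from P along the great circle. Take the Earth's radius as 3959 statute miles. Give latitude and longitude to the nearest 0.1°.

≈ (32.8°N, 37.4°W)

Convert each endpoint to a unit vector on the sphere (x = cos φ cos λ, y = cos φ sin λ, z = sin φ).
The central angle between the endpoints is δ = arccos(p₁·p₂) ≈ 1.862 rad (106.7°). The total great-circle distance is δ·R ≈ 1.862 × 3959 ≈ 7372 mi, so the target fraction is f = 1600/7372 ≈ 0.217.
Interpolate at f ≈ 0.217 with slerp weights a = sin((1−f)δ)/sin δ ≈ 1.037, b = sin(fδ)/sin δ ≈ 0.411.
p = a·p₁ + b·p₂ ≈ (0.668, -0.510, 0.542); φ = arcsin(p_z) ≈ 32.80°, λ = atan2(p_y, p_x) ≈ -37.36°.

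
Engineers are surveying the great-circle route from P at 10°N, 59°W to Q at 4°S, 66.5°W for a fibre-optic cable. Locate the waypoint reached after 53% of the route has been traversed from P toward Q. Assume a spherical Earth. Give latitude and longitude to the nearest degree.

≈ 3°N, 63°W

Write both endpoints as unit vectors p₁, p₂ with components (cos φ cos λ, cos φ sin λ, sin φ).
The central angle between the endpoints is δ = arccos(p₁·p₂) ≈ 0.277 rad (15.9°).
Interpolate at f = 0.53 with slerp weights a = sin((1−f)δ)/sin δ ≈ 0.475, b = sin(fδ)/sin δ ≈ 0.535.
p = a·p₁ + b·p₂ ≈ (0.454, -0.890, 0.045); φ = arcsin(p_z) ≈ 2.59°, λ = atan2(p_y, p_x) ≈ -63.00°.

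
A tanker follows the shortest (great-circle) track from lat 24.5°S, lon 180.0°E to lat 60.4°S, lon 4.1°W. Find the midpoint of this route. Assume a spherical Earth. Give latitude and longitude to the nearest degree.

Write both endpoints as unit vectors p₁, p₂ with components (cos φ cos λ, cos φ sin λ, sin φ).
The central angle between the endpoints is δ = arccos(p₁·p₂) ≈ 1.659 rad (95.0°).
Interpolate at f = 1/2 with slerp weights a = sin((1−f)δ)/sin δ ≈ 0.740, b = sin(fδ)/sin δ ≈ 0.740.
p = a·p₁ + b·p₂ ≈ (-0.309, -0.026, -0.951); φ = arcsin(p_z) ≈ -71.94°, λ = atan2(p_y, p_x) ≈ -175.16°.

≈ lat 72°S, lon 175°W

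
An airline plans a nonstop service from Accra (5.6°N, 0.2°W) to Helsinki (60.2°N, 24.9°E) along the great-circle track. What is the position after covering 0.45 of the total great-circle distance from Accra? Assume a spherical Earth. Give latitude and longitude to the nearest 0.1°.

≈ 30.7°N, 7.1°E

Write both endpoints as unit vectors p₁, p₂ with components (cos φ cos λ, cos φ sin λ, sin φ).
The central angle between the endpoints is δ = arccos(p₁·p₂) ≈ 1.009 rad (57.8°).
Interpolate at f = 0.45 with slerp weights a = sin((1−f)δ)/sin δ ≈ 0.623, b = sin(fδ)/sin δ ≈ 0.518.
p = a·p₁ + b·p₂ ≈ (0.853, 0.106, 0.511); φ = arcsin(p_z) ≈ 30.70°, λ = atan2(p_y, p_x) ≈ 7.10°.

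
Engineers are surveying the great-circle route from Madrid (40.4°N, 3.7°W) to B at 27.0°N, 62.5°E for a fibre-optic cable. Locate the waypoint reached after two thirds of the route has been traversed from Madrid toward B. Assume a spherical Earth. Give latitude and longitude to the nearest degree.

The haversine formula gives a central angle δ ≈ 0.967 rad (55.4°) between the endpoints.
Interpolate at f = 2/3 with slerp weights a = sin((1−f)δ)/sin δ ≈ 0.385, b = sin(fδ)/sin δ ≈ 0.730.
p = a·p₁ + b·p₂ ≈ (0.593, 0.558, 0.581); φ = arcsin(p_z) ≈ 35.51°, λ = atan2(p_y, p_x) ≈ 43.27°.

≈ 36°N, 43°E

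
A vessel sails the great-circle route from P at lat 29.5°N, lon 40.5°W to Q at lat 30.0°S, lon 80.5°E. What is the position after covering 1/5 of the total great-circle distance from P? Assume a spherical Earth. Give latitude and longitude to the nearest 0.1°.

Convert each endpoint to a unit vector on the sphere (x = cos φ cos λ, y = cos φ sin λ, z = sin φ).
The central angle between the endpoints is δ = arccos(p₁·p₂) ≈ 2.258 rad (129.4°).
Interpolate at f = 1/5 with slerp weights a = sin((1−f)δ)/sin δ ≈ 1.258, b = sin(fδ)/sin δ ≈ 0.565.
p = a·p₁ + b·p₂ ≈ (0.913, -0.229, 0.337); φ = arcsin(p_z) ≈ 19.70°, λ = atan2(p_y, p_x) ≈ -14.07°.

≈ lat 19.7°N, lon 14.1°W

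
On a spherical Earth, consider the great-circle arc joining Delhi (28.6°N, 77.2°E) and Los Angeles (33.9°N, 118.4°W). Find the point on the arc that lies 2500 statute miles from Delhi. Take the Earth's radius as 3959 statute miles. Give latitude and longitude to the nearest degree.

≈ 63°N, 96°E

The haversine formula gives a central angle δ ≈ 2.021 rad (115.8°) between the endpoints. The total great-circle distance is δ·R ≈ 2.021 × 3959 ≈ 8000 mi, so the target fraction is f = 2500/8000 ≈ 0.312.
Interpolate at f ≈ 0.312 with slerp weights a = sin((1−f)δ)/sin δ ≈ 1.092, b = sin(fδ)/sin δ ≈ 0.656.
p = a·p₁ + b·p₂ ≈ (-0.046, 0.457, 0.889); φ = arcsin(p_z) ≈ 62.69°, λ = atan2(p_y, p_x) ≈ 95.80°.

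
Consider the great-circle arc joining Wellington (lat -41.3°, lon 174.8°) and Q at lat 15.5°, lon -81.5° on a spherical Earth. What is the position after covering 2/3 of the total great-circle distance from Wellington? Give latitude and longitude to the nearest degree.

≈ lat -9°, lon -110°

Write both endpoints as unit vectors p₁, p₂ with components (cos φ cos λ, cos φ sin λ, sin φ).
The central angle between the endpoints is δ = arccos(p₁·p₂) ≈ 1.926 rad (110.4°).
Interpolate at f = 2/3 with slerp weights a = sin((1−f)δ)/sin δ ≈ 0.639, b = sin(fδ)/sin δ ≈ 1.023.
p = a·p₁ + b·p₂ ≈ (-0.332, -0.932, -0.148); φ = arcsin(p_z) ≈ -8.52°, λ = atan2(p_y, p_x) ≈ -109.62°.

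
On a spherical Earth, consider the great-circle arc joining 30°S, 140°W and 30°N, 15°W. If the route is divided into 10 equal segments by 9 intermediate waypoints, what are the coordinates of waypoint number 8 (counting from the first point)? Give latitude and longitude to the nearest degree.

≈ 20°N, 43°W

Convert each endpoint to a unit vector on the sphere (x = cos φ cos λ, y = cos φ sin λ, z = sin φ).
The central angle between the endpoints is δ = arccos(p₁·p₂) ≈ 2.319 rad (132.9°).
Interpolate at f = 8/10 with slerp weights a = sin((1−f)δ)/sin δ ≈ 0.610, b = sin(fδ)/sin δ ≈ 1.309.
p = a·p₁ + b·p₂ ≈ (0.691, -0.633, 0.350); φ = arcsin(p_z) ≈ 20.46°, λ = atan2(p_y, p_x) ≈ -42.52°.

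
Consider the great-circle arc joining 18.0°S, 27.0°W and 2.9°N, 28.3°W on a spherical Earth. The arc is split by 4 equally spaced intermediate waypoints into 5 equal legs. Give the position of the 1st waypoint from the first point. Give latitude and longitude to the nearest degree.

Write both endpoints as unit vectors p₁, p₂ with components (cos φ cos λ, cos φ sin λ, sin φ).
The central angle between the endpoints is δ = arccos(p₁·p₂) ≈ 0.365 rad (20.9°).
Interpolate at f = 1/5 with slerp weights a = sin((1−f)δ)/sin δ ≈ 0.806, b = sin(fδ)/sin δ ≈ 0.204.
p = a·p₁ + b·p₂ ≈ (0.863, -0.445, -0.239); φ = arcsin(p_z) ≈ -13.82°, λ = atan2(p_y, p_x) ≈ -27.27°.

≈ 14°S, 27°W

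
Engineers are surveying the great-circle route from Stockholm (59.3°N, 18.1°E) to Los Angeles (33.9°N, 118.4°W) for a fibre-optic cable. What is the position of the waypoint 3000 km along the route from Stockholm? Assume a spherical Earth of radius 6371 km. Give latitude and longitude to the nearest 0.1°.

The haversine formula gives a central angle δ ≈ 1.398 rad (80.1°) between the endpoints. The total great-circle distance is δ·R ≈ 1.398 × 6371 ≈ 8905 km, so the target fraction is f = 3000/8905 ≈ 0.337.
Interpolate at f ≈ 0.337 with slerp weights a = sin((1−f)δ)/sin δ ≈ 0.812, b = sin(fδ)/sin δ ≈ 0.461.
p = a·p₁ + b·p₂ ≈ (0.212, -0.207, 0.955); φ = arcsin(p_z) ≈ 72.74°, λ = atan2(p_y, p_x) ≈ -44.36°.

≈ 72.7°N, 44.4°W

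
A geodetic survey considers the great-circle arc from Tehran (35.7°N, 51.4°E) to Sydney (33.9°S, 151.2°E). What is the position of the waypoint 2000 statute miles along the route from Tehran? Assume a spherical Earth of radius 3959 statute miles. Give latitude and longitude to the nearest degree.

Convert each endpoint to a unit vector on the sphere (x = cos φ cos λ, y = cos φ sin λ, z = sin φ).
The central angle between the endpoints is δ = arccos(p₁·p₂) ≈ 2.027 rad (116.1°). The total great-circle distance is δ·R ≈ 2.027 × 3959 ≈ 8023 mi, so the target fraction is f = 2000/8023 ≈ 0.249.
Interpolate at f ≈ 0.249 with slerp weights a = sin((1−f)δ)/sin δ ≈ 1.112, b = sin(fδ)/sin δ ≈ 0.539.
p = a·p₁ + b·p₂ ≈ (0.172, 0.921, 0.348); φ = arcsin(p_z) ≈ 20.39°, λ = atan2(p_y, p_x) ≈ 79.46°.

≈ 20°N, 79°E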